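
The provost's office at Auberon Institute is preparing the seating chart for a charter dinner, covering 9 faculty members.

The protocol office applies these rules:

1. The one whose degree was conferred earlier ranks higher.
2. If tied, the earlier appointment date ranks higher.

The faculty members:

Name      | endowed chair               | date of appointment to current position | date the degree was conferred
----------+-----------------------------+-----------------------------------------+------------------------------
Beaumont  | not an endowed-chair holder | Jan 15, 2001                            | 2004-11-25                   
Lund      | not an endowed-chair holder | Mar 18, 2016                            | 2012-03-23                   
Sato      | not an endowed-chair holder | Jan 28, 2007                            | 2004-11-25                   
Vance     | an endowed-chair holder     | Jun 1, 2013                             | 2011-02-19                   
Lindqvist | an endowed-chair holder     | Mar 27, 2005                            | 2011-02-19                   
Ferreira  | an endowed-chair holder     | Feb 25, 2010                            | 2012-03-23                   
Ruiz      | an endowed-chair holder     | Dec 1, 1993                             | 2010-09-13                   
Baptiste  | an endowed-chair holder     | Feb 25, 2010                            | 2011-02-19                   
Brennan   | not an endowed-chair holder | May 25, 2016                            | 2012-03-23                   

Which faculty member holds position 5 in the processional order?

Baptiste

By date the degree was conferred (earlier first): Beaumont and Sato (both 2004-11-25); then Ruiz (2010-09-13); then Lindqvist, Baptiste and Vance (each 2011-02-19); then Ferreira, Lund and Brennan (each 2012-03-23).
Among Beaumont and Sato, by date of appointment to current position (earlier first): Beaumont (Jan 15, 2001) before Sato (Jan 28, 2007).
Among Lindqvist, Baptiste and Vance, by date of appointment to current position (earlier first): Lindqvist (Mar 27, 2005) before Baptiste (Feb 25, 2010) before Vance (Jun 1, 2013).
Among Ferreira, Lund and Brennan, by date of appointment to current position (earlier first): Ferreira (Feb 25, 2010) before Lund (Mar 18, 2016) before Brennan (May 25, 2016).
Order: Beaumont, Sato, Ruiz, Lindqvist, Baptiste, Vance, Ferreira, Lund, Brennan.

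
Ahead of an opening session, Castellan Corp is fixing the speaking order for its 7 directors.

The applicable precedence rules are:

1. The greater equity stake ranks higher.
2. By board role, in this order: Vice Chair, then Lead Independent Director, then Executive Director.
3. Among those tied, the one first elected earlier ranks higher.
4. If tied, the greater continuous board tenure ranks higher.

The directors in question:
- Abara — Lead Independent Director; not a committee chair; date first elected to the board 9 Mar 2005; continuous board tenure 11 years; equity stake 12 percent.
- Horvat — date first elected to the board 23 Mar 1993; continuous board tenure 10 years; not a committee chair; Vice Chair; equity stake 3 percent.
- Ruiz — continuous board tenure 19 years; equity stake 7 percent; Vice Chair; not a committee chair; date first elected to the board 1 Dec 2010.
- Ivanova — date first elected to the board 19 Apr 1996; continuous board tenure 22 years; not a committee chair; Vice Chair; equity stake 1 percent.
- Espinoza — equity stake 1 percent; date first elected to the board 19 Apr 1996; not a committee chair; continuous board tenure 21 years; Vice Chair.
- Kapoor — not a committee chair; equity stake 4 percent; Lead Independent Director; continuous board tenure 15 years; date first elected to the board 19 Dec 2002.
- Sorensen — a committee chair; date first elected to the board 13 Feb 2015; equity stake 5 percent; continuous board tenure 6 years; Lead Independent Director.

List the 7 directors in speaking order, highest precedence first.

Abara, Ruiz, Sorensen, Kapoor, Horvat, Ivanova, Espinoza

By equity stake (higher first): Abara (12 percent); then Ruiz (7 percent); then Sorensen (5 percent); then Kapoor (4 percent); then Horvat (3 percent); then Ivanova and Espinoza (both 1 percent).
Ivanova and Espinoza are each Vice Chair, so the next rule applies.
Ivanova and Espinoza both have date first elected to the board 19 Apr 1996, so the next rule applies.
Among Ivanova and Espinoza, by continuous board tenure (higher first): Ivanova (22 years) before Espinoza (21 years).
Full order: Abara, Ruiz, Sorensen, Kapoor, Horvat, Ivanova, Espinoza.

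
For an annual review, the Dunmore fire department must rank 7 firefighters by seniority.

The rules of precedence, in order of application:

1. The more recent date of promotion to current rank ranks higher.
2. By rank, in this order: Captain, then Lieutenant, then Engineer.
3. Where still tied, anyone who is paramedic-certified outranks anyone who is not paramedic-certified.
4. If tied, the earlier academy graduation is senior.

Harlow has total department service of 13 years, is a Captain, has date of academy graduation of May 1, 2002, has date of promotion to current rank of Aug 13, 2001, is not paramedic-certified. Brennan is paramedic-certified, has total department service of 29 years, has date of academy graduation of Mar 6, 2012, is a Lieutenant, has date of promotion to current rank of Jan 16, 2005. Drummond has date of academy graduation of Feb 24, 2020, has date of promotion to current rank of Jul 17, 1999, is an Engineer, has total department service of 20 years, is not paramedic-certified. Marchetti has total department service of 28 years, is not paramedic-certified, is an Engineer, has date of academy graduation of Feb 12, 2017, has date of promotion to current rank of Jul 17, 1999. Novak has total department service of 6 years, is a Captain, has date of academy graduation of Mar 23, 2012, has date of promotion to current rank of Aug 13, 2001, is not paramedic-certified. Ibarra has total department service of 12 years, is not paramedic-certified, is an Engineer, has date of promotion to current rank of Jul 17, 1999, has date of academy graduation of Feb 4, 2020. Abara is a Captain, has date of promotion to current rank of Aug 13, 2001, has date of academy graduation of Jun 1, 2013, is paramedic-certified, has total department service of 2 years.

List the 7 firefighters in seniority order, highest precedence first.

Brennan, Abara, Harlow, Novak, Marchetti, Ibarra, Drummond

By date of promotion to current rank (later first): Brennan (Jan 16, 2005); then Abara, Harlow and Novak (each Aug 13, 2001); then Marchetti, Ibarra and Drummond (each Jul 17, 1999).
Abara, Harlow and Novak are each Captain, so the next rule applies.
Among Abara, Harlow and Novak, paramedic-certified before not paramedic-certified: Abara (paramedic-certified) before Harlow and Novak (not paramedic-certified).
Among Harlow and Novak, by date of academy graduation (earlier first): Harlow (May 1, 2002) before Novak (Mar 23, 2012).
Marchetti, Ibarra and Drummond are each Engineer, so the next rule applies.
Marchetti, Ibarra and Drummond are each not paramedic-certified, so the next rule applies.
Among Marchetti, Ibarra and Drummond, by date of academy graduation (earlier first): Marchetti (Feb 12, 2017) before Ibarra (Feb 4, 2020) before Drummond (Feb 24, 2020).
Full order: Brennan, Abara, Harlow, Novak, Marchetti, Ibarra, Drummond.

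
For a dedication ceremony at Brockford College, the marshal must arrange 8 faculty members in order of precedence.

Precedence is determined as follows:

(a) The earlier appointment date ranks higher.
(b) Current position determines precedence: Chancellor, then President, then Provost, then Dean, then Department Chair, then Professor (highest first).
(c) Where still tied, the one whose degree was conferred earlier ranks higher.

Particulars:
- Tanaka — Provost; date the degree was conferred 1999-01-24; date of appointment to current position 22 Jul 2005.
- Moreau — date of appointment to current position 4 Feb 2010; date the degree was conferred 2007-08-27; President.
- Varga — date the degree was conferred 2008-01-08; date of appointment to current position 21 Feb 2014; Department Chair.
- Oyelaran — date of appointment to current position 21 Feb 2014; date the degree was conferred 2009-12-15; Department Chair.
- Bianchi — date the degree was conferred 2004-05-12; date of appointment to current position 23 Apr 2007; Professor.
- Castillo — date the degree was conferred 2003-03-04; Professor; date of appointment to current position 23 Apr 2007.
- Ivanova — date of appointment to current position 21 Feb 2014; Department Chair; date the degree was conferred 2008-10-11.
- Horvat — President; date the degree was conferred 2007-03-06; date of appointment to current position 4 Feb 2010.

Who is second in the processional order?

By date of appointment to current position (earlier first): Tanaka (22 Jul 2005); then Castillo and Bianchi (both 23 Apr 2007); then Horvat and Moreau (both 4 Feb 2010); then Varga, Ivanova and Oyelaran (each 21 Feb 2014).
Castillo and Bianchi are each Professor, so the next rule applies.
Among Castillo and Bianchi, by date the degree was conferred (earlier first): Castillo (2003-03-04) before Bianchi (2004-05-12).
Horvat and Moreau are each President, so the next rule applies.
Among Horvat and Moreau, by date the degree was conferred (earlier first): Horvat (2007-03-06) before Moreau (2007-08-27).
Varga, Ivanova and Oyelaran are each Department Chair, so the next rule applies.
Among Varga, Ivanova and Oyelaran, by date the degree was conferred (earlier first): Varga (2008-01-08) before Ivanova (2008-10-11) before Oyelaran (2009-12-15).
Order: Tanaka, Castillo, Bianchi, Horvat, Moreau, Varga, Ivanova, Oyelaran.

Castillo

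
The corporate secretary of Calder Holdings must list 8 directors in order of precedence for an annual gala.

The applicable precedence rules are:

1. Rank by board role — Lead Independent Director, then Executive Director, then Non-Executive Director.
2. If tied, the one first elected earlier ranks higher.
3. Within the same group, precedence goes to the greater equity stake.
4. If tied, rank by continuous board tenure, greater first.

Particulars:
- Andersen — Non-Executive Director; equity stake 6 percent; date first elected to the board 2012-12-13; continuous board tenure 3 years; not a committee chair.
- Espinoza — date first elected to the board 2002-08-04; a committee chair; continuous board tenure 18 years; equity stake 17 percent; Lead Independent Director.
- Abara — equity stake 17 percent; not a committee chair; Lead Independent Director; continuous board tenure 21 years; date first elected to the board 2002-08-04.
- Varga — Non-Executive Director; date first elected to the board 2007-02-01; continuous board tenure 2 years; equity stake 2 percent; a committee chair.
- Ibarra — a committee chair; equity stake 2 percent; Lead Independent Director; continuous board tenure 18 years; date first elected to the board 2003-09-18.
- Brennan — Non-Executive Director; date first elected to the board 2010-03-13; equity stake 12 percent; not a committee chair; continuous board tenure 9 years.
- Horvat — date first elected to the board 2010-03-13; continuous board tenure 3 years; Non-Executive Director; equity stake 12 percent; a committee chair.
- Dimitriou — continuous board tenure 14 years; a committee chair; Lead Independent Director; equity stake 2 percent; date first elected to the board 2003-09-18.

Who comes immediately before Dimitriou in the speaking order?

Ibarra

By board role: Abara, Espinoza, Ibarra and Dimitriou (Lead Independent Director); then Varga, Brennan, Horvat and Andersen (Non-Executive Director).
Among Abara, Espinoza, Ibarra and Dimitriou, by date first elected to the board (earlier first): Abara and Espinoza (2002-08-04) before Ibarra and Dimitriou (2003-09-18).
Abara and Espinoza both have equity stake 17 percent, so the next rule applies.
Among Abara and Espinoza, by continuous board tenure (higher first): Abara (21 years) before Espinoza (18 years).
Ibarra and Dimitriou both have equity stake 2 percent, so the next rule applies.
Among Ibarra and Dimitriou, by continuous board tenure (higher first): Ibarra (18 years) before Dimitriou (14 years).
Among Varga, Brennan, Horvat and Andersen, by date first elected to the board (earlier first): Varga (2007-02-01) before Brennan and Horvat (2010-03-13) before Andersen (2012-12-13).
Brennan and Horvat both have equity stake 12 percent, so the next rule applies.
Among Brennan and Horvat, by continuous board tenure (higher first): Brennan (9 years) before Horvat (3 years).
Order: Abara, Espinoza, Ibarra, Dimitriou, Varga, Brennan, Horvat, Andersen.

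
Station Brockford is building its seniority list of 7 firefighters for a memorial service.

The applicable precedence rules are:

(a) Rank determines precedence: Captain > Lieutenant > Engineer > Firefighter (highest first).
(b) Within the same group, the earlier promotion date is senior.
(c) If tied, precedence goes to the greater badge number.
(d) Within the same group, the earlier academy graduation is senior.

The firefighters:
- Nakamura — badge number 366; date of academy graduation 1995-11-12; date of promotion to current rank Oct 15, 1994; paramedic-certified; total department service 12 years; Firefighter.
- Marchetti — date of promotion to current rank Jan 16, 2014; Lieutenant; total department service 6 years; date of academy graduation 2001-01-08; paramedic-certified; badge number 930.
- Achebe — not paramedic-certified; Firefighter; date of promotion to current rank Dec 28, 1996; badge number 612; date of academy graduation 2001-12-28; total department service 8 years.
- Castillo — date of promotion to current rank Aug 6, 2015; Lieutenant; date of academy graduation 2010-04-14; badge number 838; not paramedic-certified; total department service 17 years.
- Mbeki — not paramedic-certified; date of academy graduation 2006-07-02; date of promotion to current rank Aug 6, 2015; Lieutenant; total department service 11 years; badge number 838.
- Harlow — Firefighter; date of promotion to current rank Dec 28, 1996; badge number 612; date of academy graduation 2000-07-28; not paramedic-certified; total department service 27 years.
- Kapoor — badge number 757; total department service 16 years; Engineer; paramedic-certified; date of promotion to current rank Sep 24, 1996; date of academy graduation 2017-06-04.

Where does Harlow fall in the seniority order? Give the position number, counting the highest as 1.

6

By rank: Marchetti, Mbeki and Castillo (Lieutenant); then Kapoor (Engineer); then Nakamura, Harlow and Achebe (Firefighter).
Among Marchetti, Mbeki and Castillo, by date of promotion to current rank (earlier first): Marchetti (Jan 16, 2014) before Mbeki and Castillo (Aug 6, 2015).
Mbeki and Castillo both have badge number 838, so the next rule applies.
Among Mbeki and Castillo, by date of academy graduation (earlier first): Mbeki (2006-07-02) before Castillo (2010-04-14).
Among Nakamura, Harlow and Achebe, by date of promotion to current rank (earlier first): Nakamura (Oct 15, 1994) before Harlow and Achebe (Dec 28, 1996).
Harlow and Achebe both have badge number 612, so the next rule applies.
Among Harlow and Achebe, by date of academy graduation (earlier first): Harlow (2000-07-28) before Achebe (2001-12-28).
Order: Marchetti, Mbeki, Castillo, Kapoor, Nakamura, Harlow, Achebe. So position 6.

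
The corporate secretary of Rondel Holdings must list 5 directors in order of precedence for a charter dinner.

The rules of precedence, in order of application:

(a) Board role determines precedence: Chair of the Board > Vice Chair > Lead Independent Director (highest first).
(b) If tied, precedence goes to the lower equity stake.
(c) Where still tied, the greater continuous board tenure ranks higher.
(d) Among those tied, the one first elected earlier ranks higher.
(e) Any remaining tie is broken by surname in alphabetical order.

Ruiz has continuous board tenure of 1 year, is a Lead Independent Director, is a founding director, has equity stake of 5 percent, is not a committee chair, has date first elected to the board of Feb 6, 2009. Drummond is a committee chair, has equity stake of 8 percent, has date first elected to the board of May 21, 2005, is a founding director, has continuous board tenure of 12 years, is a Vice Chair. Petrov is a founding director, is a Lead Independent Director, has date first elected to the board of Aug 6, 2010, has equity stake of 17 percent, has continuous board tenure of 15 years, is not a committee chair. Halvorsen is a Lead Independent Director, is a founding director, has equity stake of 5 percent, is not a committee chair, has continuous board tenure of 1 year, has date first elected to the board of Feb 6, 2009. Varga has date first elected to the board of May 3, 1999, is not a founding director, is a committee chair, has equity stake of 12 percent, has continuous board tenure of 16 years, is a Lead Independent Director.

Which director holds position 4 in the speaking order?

Varga

By board role: Drummond (Vice Chair); then Halvorsen, Ruiz, Varga and Petrov (Lead Independent Director).
Among Halvorsen, Ruiz, Varga and Petrov, by equity stake (lower first): Halvorsen and Ruiz (5 percent) before Varga (12 percent) before Petrov (17 percent).
Halvorsen and Ruiz both have continuous board tenure 1 year, so the next rule applies.
Halvorsen and Ruiz both have date first elected to the board Feb 6, 2009, so the next rule applies.
Among Halvorsen and Ruiz, alphabetically by surname: Halvorsen before Ruiz.
Order: Drummond, Halvorsen, Ruiz, Varga, Petrov.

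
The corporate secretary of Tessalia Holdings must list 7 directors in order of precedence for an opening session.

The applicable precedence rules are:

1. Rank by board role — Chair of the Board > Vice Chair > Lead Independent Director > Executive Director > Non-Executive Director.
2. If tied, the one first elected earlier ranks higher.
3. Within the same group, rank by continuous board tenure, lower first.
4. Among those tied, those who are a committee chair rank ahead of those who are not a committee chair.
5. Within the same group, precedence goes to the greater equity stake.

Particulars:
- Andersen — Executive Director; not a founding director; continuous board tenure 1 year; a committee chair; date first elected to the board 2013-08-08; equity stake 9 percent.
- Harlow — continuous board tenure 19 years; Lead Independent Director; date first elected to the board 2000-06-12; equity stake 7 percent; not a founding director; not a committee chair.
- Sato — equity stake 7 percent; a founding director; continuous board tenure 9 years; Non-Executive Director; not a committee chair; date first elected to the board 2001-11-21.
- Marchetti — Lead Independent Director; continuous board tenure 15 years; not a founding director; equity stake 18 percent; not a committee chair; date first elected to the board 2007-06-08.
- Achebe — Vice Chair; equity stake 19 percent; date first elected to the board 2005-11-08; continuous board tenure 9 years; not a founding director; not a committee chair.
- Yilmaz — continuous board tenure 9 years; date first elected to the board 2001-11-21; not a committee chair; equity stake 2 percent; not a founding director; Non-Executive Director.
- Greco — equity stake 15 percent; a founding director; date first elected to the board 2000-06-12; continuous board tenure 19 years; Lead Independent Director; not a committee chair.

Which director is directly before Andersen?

By board role: Achebe (Vice Chair); then Greco, Harlow and Marchetti (Lead Independent Director); then Andersen (Executive Director); then Sato and Yilmaz (Non-Executive Director).
Among Greco, Harlow and Marchetti, by date first elected to the board (earlier first): Greco and Harlow (2000-06-12) before Marchetti (2007-06-08).
Greco and Harlow both have continuous board tenure 19 years, so the next rule applies.
Greco and Harlow are each not a committee chair, so the next rule applies.
Among Greco and Harlow, by equity stake (higher first): Greco (15 percent) before Harlow (7 percent).
Sato and Yilmaz both have date first elected to the board 2001-11-21, so the next rule applies.
Sato and Yilmaz both have continuous board tenure 9 years, so the next rule applies.
Sato and Yilmaz are each not a committee chair, so the next rule applies.
Among Sato and Yilmaz, by equity stake (higher first): Sato (7 percent) before Yilmaz (2 percent).
Order: Achebe, Greco, Harlow, Marchetti, Andersen, Sato, Yilmaz.

Marchetti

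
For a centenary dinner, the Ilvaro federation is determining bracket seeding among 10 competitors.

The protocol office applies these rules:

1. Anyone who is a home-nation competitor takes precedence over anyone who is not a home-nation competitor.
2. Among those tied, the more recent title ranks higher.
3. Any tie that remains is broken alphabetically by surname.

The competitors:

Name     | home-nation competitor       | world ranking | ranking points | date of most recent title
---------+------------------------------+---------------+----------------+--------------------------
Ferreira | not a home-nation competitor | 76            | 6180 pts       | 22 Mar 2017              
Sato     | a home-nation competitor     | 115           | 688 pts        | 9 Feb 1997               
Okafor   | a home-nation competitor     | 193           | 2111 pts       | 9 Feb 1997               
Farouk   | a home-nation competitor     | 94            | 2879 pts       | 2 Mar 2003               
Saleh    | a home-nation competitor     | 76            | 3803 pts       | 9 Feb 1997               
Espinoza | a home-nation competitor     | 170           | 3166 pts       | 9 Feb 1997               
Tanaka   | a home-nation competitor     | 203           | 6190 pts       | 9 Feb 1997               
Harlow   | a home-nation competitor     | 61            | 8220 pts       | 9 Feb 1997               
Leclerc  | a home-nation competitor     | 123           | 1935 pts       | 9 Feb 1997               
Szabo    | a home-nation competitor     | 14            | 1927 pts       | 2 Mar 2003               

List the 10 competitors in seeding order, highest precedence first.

By the first rule: Farouk, Szabo, Espinoza, Harlow, Leclerc, Okafor, Saleh, Sato and Tanaka (each a home-nation competitor); then Ferreira (not a home-nation competitor).
Among Farouk, Szabo, Espinoza, Harlow, Leclerc, Okafor, Saleh, Sato and Tanaka, by date of most recent title (later first): Farouk and Szabo (2 Mar 2003) before Espinoza, Harlow, Leclerc, Okafor, Saleh, Sato and Tanaka (9 Feb 1997).
Among Farouk and Szabo, alphabetically by surname: Farouk before Szabo.
Among Espinoza, Harlow, Leclerc, Okafor, Saleh, Sato and Tanaka, alphabetically by surname: Espinoza before Harlow before Leclerc before Okafor before Saleh before Sato before Tanaka.
Full order: Farouk, Szabo, Espinoza, Harlow, Leclerc, Okafor, Saleh, Sato, Tanaka, Ferreira.

Farouk, Szabo, Espinoza, Harlow, Leclerc, Okafor, Saleh, Sato, Tanaka, Ferreira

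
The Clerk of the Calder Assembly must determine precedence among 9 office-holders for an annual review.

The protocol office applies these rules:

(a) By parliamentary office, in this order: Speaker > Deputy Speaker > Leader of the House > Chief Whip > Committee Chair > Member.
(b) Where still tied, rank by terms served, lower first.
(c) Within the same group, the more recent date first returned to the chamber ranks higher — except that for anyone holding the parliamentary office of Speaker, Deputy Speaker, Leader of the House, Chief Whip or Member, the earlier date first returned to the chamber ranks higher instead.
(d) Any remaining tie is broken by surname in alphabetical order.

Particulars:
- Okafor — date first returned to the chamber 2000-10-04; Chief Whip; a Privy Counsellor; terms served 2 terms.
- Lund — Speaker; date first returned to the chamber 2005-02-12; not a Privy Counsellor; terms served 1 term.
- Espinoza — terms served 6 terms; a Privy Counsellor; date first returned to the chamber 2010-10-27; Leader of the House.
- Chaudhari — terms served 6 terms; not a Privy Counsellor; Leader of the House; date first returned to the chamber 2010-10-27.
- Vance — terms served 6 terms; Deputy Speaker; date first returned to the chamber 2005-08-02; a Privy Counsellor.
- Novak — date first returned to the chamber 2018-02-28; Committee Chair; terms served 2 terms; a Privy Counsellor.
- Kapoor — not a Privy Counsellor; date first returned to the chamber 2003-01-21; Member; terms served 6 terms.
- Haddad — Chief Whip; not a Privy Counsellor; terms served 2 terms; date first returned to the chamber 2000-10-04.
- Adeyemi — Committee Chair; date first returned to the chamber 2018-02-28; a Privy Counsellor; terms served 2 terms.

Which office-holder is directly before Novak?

By parliamentary office: Lund (Speaker); then Vance (Deputy Speaker); then Chaudhari and Espinoza (Leader of the House); then Haddad and Okafor (Chief Whip); then Adeyemi and Novak (Committee Chair); then Kapoor (Member).
Chaudhari and Espinoza both have terms served 6 terms, so the next rule applies.
Chaudhari and Espinoza both have date first returned to the chamber 2010-10-27, so the next rule applies.
Among Chaudhari and Espinoza, alphabetically by surname: Chaudhari before Espinoza.
Haddad and Okafor both have terms served 2 terms, so the next rule applies.
Haddad and Okafor both have date first returned to the chamber 2000-10-04, so the next rule applies.
Among Haddad and Okafor, alphabetically by surname: Haddad before Okafor.
Adeyemi and Novak both have terms served 2 terms, so the next rule applies.
Adeyemi and Novak both have date first returned to the chamber 2018-02-28, so the next rule applies.
Among Adeyemi and Novak, alphabetically by surname: Adeyemi before Novak.
Order: Lund, Vance, Chaudhari, Espinoza, Haddad, Okafor, Adeyemi, Novak, Kapoor.

Adeyemi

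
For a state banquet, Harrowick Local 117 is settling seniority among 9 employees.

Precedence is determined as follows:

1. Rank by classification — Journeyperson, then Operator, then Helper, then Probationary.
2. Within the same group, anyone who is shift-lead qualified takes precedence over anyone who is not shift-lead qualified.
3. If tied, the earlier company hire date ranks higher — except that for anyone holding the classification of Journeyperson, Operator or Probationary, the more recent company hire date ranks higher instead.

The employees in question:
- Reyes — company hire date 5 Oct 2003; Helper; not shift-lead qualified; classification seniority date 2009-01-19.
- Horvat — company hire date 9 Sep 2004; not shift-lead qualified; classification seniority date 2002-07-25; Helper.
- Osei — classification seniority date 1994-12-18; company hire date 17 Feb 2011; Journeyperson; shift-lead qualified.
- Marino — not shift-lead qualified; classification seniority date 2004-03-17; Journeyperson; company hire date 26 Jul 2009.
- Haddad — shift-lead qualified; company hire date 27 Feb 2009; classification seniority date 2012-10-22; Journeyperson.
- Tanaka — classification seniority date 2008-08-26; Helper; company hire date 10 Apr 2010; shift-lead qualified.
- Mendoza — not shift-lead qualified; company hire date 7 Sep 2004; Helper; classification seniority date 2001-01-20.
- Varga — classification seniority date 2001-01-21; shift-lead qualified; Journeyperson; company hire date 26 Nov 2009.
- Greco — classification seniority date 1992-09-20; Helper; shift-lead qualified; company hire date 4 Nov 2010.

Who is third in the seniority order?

By classification: Osei, Varga, Haddad and Marino (Journeyperson); then Tanaka, Greco, Reyes, Mendoza and Horvat (Helper).
Among Osei, Varga, Haddad and Marino, shift-lead qualified before not shift-lead qualified: Osei, Varga and Haddad (shift-lead qualified) before Marino (not shift-lead qualified).
Among Osei, Varga and Haddad, by company hire date (later first) (reversed rule for this group): Osei (17 Feb 2011) before Varga (26 Nov 2009) before Haddad (27 Feb 2009).
Among Tanaka, Greco, Reyes, Mendoza and Horvat, shift-lead qualified before not shift-lead qualified: Tanaka and Greco (shift-lead qualified) before Reyes, Mendoza and Horvat (not shift-lead qualified).
Among Tanaka and Greco, by company hire date (earlier first): Tanaka (10 Apr 2010) before Greco (4 Nov 2010).
Among Reyes, Mendoza and Horvat, by company hire date (earlier first): Reyes (5 Oct 2003) before Mendoza (7 Sep 2004) before Horvat (9 Sep 2004).
Order: Osei, Varga, Haddad, Marino, Tanaka, Greco, Reyes, Mendoza, Horvat.

Haddad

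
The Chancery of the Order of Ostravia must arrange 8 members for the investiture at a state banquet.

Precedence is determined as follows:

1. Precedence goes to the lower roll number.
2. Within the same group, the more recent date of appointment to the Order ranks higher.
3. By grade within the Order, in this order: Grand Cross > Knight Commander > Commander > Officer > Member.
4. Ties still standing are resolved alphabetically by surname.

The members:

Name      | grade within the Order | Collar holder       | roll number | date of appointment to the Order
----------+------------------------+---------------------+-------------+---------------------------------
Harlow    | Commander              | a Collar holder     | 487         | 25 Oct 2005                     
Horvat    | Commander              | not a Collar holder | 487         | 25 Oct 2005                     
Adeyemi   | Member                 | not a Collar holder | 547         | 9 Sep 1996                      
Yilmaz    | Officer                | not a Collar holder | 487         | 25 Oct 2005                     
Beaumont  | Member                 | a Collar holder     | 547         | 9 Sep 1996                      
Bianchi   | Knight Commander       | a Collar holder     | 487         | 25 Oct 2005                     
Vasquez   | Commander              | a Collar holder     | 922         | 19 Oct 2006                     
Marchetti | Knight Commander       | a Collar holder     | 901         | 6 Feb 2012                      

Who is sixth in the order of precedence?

Beaumont

By roll number (lower first): Bianchi, Harlow, Horvat and Yilmaz (each 487); then Adeyemi and Beaumont (both 547); then Marchetti (901); then Vasquez (922).
Bianchi, Harlow, Horvat and Yilmaz all have date of appointment to the Order 25 Oct 2005, so the next rule applies.
Among Bianchi, Harlow, Horvat and Yilmaz, by grade within the Order: Bianchi (Knight Commander) before Harlow and Horvat (Commander) before Yilmaz (Officer).
Among Harlow and Horvat, alphabetically by surname: Harlow before Horvat.
Adeyemi and Beaumont both have date of appointment to the Order 9 Sep 1996, so the next rule applies.
Adeyemi and Beaumont are each Member, so the next rule applies.
Among Adeyemi and Beaumont, alphabetically by surname: Adeyemi before Beaumont.
Order: Bianchi, Harlow, Horvat, Yilmaz, Adeyemi, Beaumont, Marchetti, Vasquez.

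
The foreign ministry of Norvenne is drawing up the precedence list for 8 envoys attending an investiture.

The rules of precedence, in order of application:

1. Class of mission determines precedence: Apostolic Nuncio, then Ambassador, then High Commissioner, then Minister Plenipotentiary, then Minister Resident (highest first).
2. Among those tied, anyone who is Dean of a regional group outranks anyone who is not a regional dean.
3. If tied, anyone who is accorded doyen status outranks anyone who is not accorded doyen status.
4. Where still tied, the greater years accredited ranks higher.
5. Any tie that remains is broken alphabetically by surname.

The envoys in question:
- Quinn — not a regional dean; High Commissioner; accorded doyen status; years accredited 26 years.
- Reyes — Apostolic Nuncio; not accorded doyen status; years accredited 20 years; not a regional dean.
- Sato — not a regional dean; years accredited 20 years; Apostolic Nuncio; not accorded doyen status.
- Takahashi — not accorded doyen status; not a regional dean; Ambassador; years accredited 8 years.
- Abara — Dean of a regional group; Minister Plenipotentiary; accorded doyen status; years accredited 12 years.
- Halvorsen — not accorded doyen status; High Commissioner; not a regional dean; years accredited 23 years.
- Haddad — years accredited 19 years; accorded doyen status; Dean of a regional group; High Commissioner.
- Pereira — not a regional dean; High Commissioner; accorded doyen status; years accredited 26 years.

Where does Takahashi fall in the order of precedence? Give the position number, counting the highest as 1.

By class of mission: Reyes and Sato (Apostolic Nuncio); then Takahashi (Ambassador); then Haddad, Pereira, Quinn and Halvorsen (High Commissioner); then Abara (Minister Plenipotentiary).
Reyes and Sato are each not a regional dean, so the next rule applies.
Reyes and Sato are each not accorded doyen status, so the next rule applies.
Reyes and Sato both have years accredited 20 years, so the next rule applies.
Among Reyes and Sato, alphabetically by surname: Reyes before Sato.
Among Haddad, Pereira, Quinn and Halvorsen, Dean of a regional group before not a regional dean: Haddad (Dean of a regional group) before Pereira, Quinn and Halvorsen (not a regional dean).
Among Pereira, Quinn and Halvorsen, accorded doyen status before not accorded doyen status: Pereira and Quinn (accorded doyen status) before Halvorsen (not accorded doyen status).
Pereira and Quinn both have years accredited 26 years, so the next rule applies.
Among Pereira and Quinn, alphabetically by surname: Pereira before Quinn.
Order: Reyes, Sato, Takahashi, Haddad, Pereira, Quinn, Halvorsen, Abara. So position 3.

3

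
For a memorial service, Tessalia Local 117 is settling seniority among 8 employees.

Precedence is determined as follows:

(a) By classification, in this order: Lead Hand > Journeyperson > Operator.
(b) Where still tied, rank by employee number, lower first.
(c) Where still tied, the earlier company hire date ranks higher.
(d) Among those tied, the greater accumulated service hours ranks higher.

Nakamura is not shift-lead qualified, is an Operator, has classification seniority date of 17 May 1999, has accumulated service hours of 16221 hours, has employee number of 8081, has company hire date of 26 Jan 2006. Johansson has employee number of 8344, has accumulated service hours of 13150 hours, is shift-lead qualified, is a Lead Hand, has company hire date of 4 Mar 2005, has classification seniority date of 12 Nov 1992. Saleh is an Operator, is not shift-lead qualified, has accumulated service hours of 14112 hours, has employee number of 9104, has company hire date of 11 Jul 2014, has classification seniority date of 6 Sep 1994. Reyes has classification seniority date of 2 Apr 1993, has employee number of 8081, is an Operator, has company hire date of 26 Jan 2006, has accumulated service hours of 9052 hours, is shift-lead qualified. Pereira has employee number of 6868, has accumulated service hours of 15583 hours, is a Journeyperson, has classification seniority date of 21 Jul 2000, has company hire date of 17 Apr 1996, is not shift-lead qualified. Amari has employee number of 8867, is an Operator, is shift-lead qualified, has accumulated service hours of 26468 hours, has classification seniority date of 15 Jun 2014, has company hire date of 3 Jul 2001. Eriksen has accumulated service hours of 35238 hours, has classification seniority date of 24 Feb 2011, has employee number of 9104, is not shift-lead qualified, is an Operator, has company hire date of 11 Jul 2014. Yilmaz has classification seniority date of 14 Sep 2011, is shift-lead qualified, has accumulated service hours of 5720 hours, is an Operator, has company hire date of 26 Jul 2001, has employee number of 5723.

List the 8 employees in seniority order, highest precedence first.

Johansson, Pereira, Yilmaz, Nakamura, Reyes, Amari, Eriksen, Saleh

By classification: Johansson (Lead Hand); then Pereira (Journeyperson); then Yilmaz, Nakamura, Reyes, Amari, Eriksen and Saleh (Operator).
Among Yilmaz, Nakamura, Reyes, Amari, Eriksen and Saleh, by employee number (lower first): Yilmaz (5723) before Nakamura and Reyes (8081) before Amari (8867) before Eriksen and Saleh (9104).
Nakamura and Reyes both have company hire date 26 Jan 2006, so the next rule applies.
Among Nakamura and Reyes, by accumulated service hours (higher first): Nakamura (16221 hours) before Reyes (9052 hours).
Eriksen and Saleh both have company hire date 11 Jul 2014, so the next rule applies.
Among Eriksen and Saleh, by accumulated service hours (higher first): Eriksen (35238 hours) before Saleh (14112 hours).
Full order: Johansson, Pereira, Yilmaz, Nakamura, Reyes, Amari, Eriksen, Saleh.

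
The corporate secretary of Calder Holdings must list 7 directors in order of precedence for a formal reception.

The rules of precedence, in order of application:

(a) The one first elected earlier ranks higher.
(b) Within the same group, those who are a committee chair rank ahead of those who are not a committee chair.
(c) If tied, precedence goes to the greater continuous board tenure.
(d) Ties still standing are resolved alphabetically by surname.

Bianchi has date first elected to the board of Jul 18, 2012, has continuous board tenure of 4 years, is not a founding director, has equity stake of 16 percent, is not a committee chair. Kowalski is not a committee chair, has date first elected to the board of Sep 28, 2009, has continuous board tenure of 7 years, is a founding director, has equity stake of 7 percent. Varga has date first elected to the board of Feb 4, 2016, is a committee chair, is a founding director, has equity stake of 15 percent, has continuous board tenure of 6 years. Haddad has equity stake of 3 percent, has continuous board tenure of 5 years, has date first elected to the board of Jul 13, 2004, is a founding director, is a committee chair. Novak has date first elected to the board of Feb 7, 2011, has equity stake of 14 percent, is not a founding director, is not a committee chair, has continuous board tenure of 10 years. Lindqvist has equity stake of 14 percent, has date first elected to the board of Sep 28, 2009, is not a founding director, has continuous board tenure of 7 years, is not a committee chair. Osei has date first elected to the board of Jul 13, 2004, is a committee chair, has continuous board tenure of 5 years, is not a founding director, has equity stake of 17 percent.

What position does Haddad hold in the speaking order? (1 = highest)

1

By date first elected to the board (earlier first): Haddad and Osei (both Jul 13, 2004); then Kowalski and Lindqvist (both Sep 28, 2009); then Novak (Feb 7, 2011); then Bianchi (Jul 18, 2012); then Varga (Feb 4, 2016).
Haddad and Osei are each a committee chair, so the next rule applies.
Haddad and Osei both have continuous board tenure 5 years, so the next rule applies.
Among Haddad and Osei, alphabetically by surname: Haddad before Osei.
Kowalski and Lindqvist are each not a committee chair, so the next rule applies.
Kowalski and Lindqvist both have continuous board tenure 7 years, so the next rule applies.
Among Kowalski and Lindqvist, alphabetically by surname: Kowalski before Lindqvist.
Order: Haddad, Osei, Kowalski, Lindqvist, Novak, Bianchi, Varga. So position 1.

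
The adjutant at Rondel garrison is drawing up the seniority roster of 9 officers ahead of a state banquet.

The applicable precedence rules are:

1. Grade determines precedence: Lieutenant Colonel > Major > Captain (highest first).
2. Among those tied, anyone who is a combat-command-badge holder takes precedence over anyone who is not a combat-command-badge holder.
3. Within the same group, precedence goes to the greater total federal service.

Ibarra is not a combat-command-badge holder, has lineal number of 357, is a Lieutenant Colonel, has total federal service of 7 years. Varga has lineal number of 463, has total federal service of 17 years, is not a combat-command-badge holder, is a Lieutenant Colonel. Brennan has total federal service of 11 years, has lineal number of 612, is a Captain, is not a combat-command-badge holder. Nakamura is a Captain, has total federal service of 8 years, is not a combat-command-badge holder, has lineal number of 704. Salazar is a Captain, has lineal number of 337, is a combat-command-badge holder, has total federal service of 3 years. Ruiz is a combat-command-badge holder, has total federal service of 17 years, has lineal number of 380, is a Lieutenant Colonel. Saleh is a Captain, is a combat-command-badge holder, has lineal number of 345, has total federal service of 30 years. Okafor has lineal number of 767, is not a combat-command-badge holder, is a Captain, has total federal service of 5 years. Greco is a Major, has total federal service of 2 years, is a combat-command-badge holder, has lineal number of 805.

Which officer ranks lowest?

Okafor

By grade: Ruiz, Varga and Ibarra (Lieutenant Colonel); then Greco (Major); then Saleh, Salazar, Brennan, Nakamura and Okafor (Captain).
Among Ruiz, Varga and Ibarra, a combat-command-badge holder before not a combat-command-badge holder: Ruiz (a combat-command-badge holder) before Varga and Ibarra (not a combat-command-badge holder).
Among Varga and Ibarra, by total federal service (higher first): Varga (17 years) before Ibarra (7 years).
Among Saleh, Salazar, Brennan, Nakamura and Okafor, a combat-command-badge holder before not a combat-command-badge holder: Saleh and Salazar (a combat-command-badge holder) before Brennan, Nakamura and Okafor (not a combat-command-badge holder).
Among Saleh and Salazar, by total federal service (higher first): Saleh (30 years) before Salazar (3 years).
Among Brennan, Nakamura and Okafor, by total federal service (higher first): Brennan (11 years) before Nakamura (8 years) before Okafor (5 years).
Order: Ruiz, Varga, Ibarra, Greco, Saleh, Salazar, Brennan, Nakamura, Okafor.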